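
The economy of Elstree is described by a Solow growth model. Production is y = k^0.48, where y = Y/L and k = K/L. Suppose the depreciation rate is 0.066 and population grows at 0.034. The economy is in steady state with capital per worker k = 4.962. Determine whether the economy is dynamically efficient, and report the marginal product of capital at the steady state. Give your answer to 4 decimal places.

n + δ = 0.034 + 0.066 = 0.1.
MPK = 0.48·k^(0.48−1) = 0.48·4.962^(-0.52) ≈ 0.2087.
MPK > 0.1, so the economy is dynamically efficient (under-saving).

dynamically efficient; MPK ≈ 0.2087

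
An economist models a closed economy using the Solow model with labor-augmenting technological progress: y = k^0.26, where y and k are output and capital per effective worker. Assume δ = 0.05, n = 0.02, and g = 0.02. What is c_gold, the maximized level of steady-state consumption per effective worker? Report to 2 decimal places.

c_gold ≈ 1.07

The effective depreciation rate is n + g + δ = 0.02 + 0.02 + 0.05 = 0.09.
At the golden rule the marginal product of capital equals n+g+δ: 0.26·k^(0.26−1) = 0.09. Solving, k_gold = (0.26/0.09)^(1/0.74) ≈ 4.1938.
y_gold = 4.1938^0.26 ≈ 1.4517.
c_gold = y_gold − (n+g+δ)·k_gold = 1.4517 − 0.09·4.1938 ≈ 1.0743.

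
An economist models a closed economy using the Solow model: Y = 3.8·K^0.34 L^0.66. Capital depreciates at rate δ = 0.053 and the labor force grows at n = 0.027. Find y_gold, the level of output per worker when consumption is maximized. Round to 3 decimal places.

y_gold ≈ 15.929

Break-even investment rate: n + δ = 0.027 + 0.053 = 0.08.
Golden rule sets MPK = n+δ: 0.34·3.8·k^(0.34−1) = 0.08, so k_gold = (0.34·3.8/0.08)^(1/0.66) ≈ 67.6962.
Output: y_gold = 3.8·k_gold^0.34 = 3.8·67.6962^0.34 ≈ 15.9285.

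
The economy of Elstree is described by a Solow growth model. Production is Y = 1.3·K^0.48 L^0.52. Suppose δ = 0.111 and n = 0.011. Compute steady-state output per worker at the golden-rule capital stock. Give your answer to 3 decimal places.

y_gold ≈ 5.865

n + δ = 0.011 + 0.111 = 0.122.
Setting f'(k) = n+δ gives 0.48·1.3·k^(0.48−1) = 0.122, hence k_gold = (0.48·1.3/0.122)^(1/0.52) ≈ 23.0741.
Output: y_gold = 1.3·k_gold^0.48 = 1.3·23.0741^0.48 ≈ 5.8647.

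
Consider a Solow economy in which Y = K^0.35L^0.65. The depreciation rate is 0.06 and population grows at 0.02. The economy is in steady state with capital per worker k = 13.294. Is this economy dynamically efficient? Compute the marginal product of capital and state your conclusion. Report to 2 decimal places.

The effective depreciation rate is n + δ = 0.02 + 0.06 = 0.08.
MPK = 0.35·k^(0.35−1) = 0.35·13.294^(-0.65) ≈ 0.0651.
MPK < 0.08, so the economy is dynamically inefficient (over-saving).

dynamically inefficient; MPK ≈ 0.07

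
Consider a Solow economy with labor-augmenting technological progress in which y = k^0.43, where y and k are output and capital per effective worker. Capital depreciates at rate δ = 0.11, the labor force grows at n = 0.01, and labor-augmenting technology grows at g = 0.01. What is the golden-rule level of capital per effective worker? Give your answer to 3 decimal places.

n + g + δ = 0.01 + 0.01 + 0.11 = 0.13.
Maximizing c = f(k) − (n+g+δ)·k gives f'(k) = n+g+δ, i.e. 0.43·k^(0.43−1) = 0.13, so k_gold = (0.43/0.13)^(1/0.57) ≈ 8.1554.

k_gold ≈ 8.155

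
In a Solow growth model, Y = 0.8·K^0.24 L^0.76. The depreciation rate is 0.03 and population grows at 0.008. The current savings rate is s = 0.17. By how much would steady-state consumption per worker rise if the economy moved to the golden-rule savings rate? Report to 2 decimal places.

Δc ≈ 0.02

The effective depreciation rate is n + δ = 0.008 + 0.03 = 0.038.
Current steady state (s = 0.17): k* = (0.17·0.8/0.038)^(1/0.76) ≈ 5.3533, y* = 0.8·5.3533^0.24 ≈ 1.1966, c* = (1−0.17)·1.1966 ≈ 0.9932.
Setting f'(k) = n+δ gives 0.24·0.8·k^(0.24−1) = 0.038, hence k_gold = (0.24·0.8/0.038)^(1/0.76) ≈ 8.4272.
y_gold = 0.8·8.4272^0.24 ≈ 1.3343, c_gold = y_gold − 0.038·k_gold ≈ 1.0141.
Gain: Δc = 1.0141 − 0.9932 ≈ 0.0209.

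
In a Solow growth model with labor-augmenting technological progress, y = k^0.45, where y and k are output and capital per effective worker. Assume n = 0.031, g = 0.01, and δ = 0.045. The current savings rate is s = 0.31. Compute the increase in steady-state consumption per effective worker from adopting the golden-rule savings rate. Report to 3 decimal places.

Break-even investment rate: n + g + δ = 0.031 + 0.01 + 0.045 = 0.086.
Current steady state (s = 0.31): k* = (0.31/0.086)^(1/0.55) ≈ 10.2915, y* = 10.2915^0.45 ≈ 2.8551, c* = (1−0.31)·2.8551 ≈ 1.9700.
Golden rule sets MPK = n+g+δ: 0.45·k^(0.45−1) = 0.086, so k_gold = (0.45/0.086)^(1/0.55) ≈ 20.2653.
y_gold = 20.2653^0.45 ≈ 3.8729, c_gold = y_gold − 0.086·k_gold ≈ 2.1301.
Gain: Δc = 2.1301 − 1.9700 ≈ 0.1601.

Δc ≈ 0.160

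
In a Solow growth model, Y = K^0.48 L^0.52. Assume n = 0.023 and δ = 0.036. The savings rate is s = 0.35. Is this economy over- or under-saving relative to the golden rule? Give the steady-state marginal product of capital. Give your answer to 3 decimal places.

under-saving; MPK ≈ 0.081

Capital per worker breaks even when investment replaces (n + δ)·k; here n + δ = 0.059.
Steady-state k*: s·k^0.48 = 0.059·k gives k* = (0.35/0.059)^(1/0.52) ≈ 30.6870.
MPK = 0.48·30.6870^(-0.52) ≈ 0.0809.
MPK > n+δ = 0.059, so the economy is dynamically efficient (under-saving).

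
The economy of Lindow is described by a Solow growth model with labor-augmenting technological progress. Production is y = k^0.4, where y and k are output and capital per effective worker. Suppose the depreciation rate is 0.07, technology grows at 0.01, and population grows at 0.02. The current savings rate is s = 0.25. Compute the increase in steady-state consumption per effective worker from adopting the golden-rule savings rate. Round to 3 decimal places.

Δc ≈ 0.130

Break-even investment rate: n + g + δ = 0.02 + 0.01 + 0.07 = 0.1.
Current steady state (s = 0.25): k* = (0.25/0.1)^(1/0.6) ≈ 4.6050, y* = 4.6050^0.4 ≈ 1.8420, c* = (1−0.25)·1.8420 ≈ 1.3815.
Maximizing c = f(k) − (n+g+δ)·k gives f'(k) = n+g+δ, i.e. 0.4·k^(0.4−1) = 0.1, so k_gold = (0.4/0.1)^(1/0.6) ≈ 10.0794.
y_gold = 10.0794^0.4 ≈ 2.5198, c_gold = y_gold − 0.1·k_gold ≈ 1.5119.
Gain: Δc = 1.5119 − 1.3815 ≈ 0.1304.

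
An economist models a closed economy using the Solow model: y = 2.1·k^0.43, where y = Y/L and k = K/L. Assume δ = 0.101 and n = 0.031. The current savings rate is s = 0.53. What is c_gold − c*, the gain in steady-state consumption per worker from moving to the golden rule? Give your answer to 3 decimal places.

Δc ≈ 0.176

The effective depreciation rate is n + δ = 0.031 + 0.101 = 0.132.
Current steady state (s = 0.53): k* = (0.53·2.1/0.132)^(1/0.57) ≈ 42.1137, y* = 2.1·42.1137^0.43 ≈ 10.4887, c* = (1−0.53)·10.4887 ≈ 4.9297.
At the golden rule the marginal product of capital equals n+δ: 0.43·2.1·k^(0.43−1) = 0.132. Solving, k_gold = (0.43·2.1/0.132)^(1/0.57) ≈ 29.1818.
y_gold = 2.1·29.1818^0.43 ≈ 8.9581, c_gold = y_gold − 0.132·k_gold ≈ 5.1061.
Gain: Δc = 5.1061 − 4.9297 ≈ 0.1765.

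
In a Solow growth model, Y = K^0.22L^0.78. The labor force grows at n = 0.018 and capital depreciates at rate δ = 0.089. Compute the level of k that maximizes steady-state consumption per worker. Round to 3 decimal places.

k_gold ≈ 2.520

n + δ = 0.018 + 0.089 = 0.107.
At the golden rule the marginal product of capital equals n+δ: 0.22·k^(0.22−1) = 0.107. Solving, k_gold = (0.22/0.107)^(1/0.78) ≈ 2.5196.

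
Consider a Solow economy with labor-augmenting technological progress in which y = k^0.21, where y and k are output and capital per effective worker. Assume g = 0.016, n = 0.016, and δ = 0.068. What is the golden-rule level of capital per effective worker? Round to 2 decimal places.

n + g + δ = 0.016 + 0.016 + 0.068 = 0.1.
Golden rule sets MPK = n+g+δ: 0.21·k^(0.21−1) = 0.1, so k_gold = (0.21/0.1)^(1/0.79) ≈ 2.5578.

k_gold ≈ 2.56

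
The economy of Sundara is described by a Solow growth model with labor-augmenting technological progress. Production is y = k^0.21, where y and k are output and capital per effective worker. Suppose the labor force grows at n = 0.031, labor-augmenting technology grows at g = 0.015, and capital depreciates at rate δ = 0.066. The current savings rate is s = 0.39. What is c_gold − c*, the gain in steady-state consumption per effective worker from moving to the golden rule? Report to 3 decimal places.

Δc ≈ 0.084

Break-even investment rate: n + g + δ = 0.031 + 0.015 + 0.066 = 0.112.
Current steady state (s = 0.39): k* = (0.39/0.112)^(1/0.79) ≈ 4.8516, y* = 4.8516^0.21 ≈ 1.3933, c* = (1−0.39)·1.3933 ≈ 0.8499.
Setting f'(k) = n+g+δ gives 0.21·k^(0.21−1) = 0.112, hence k_gold = (0.21/0.112)^(1/0.79) ≈ 2.2160.
y_gold = 2.2160^0.21 ≈ 1.1819, c_gold = y_gold − 0.112·k_gold ≈ 0.9337.
Gain: Δc = 0.9337 − 0.8499 ≈ 0.0838.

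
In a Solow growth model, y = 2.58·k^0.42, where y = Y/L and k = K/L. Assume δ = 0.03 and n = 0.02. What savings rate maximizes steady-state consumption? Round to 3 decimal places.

Capital per worker breaks even when investment replaces (n + δ)·k; here n + δ = 0.05.
At the golden rule MPK = n+δ, and in any Cobb-Douglas steady state s = (n+δ)·k/y = MPK·k/y = capital's share 0.42.

s_gold = 0.420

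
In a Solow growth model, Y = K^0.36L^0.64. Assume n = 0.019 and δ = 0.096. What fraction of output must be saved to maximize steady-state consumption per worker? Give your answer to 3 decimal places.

s_gold = 0.360

Capital per worker breaks even when investment replaces (n + δ)·k; here n + δ = 0.115.
At the golden rule MPK = n+δ, and in any Cobb-Douglas steady state s = (n+δ)·k/y = MPK·k/y = capital's share 0.36.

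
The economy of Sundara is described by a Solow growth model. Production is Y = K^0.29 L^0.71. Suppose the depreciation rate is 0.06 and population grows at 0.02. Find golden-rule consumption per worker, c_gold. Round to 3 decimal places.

Capital per worker breaks even when investment replaces (n + δ)·k; here n + δ = 0.08.
Golden rule sets MPK = n+δ: 0.29·k^(0.29−1) = 0.08, so k_gold = (0.29/0.08)^(1/0.71) ≈ 6.1342.
y_gold = 6.1342^0.29 ≈ 1.6922.
c_gold = y_gold − (n+δ)·k_gold = 1.6922 − 0.08·6.1342 ≈ 1.2015.

c_gold ≈ 1.201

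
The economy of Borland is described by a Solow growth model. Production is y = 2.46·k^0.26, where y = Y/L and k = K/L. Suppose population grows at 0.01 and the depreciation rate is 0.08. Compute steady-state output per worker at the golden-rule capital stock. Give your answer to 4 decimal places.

Capital per worker breaks even when investment replaces (n + δ)·k; here n + δ = 0.09.
Maximizing c = f(k) − (n+δ)·k gives f'(k) = n+δ, i.e. 0.26·2.46·k^(0.26−1) = 0.09, so k_gold = (0.26·2.46/0.09)^(1/0.74) ≈ 14.1547.
Output: y_gold = 2.46·k_gold^0.26 = 2.46·14.1547^0.26 ≈ 4.8997.

y_gold ≈ 4.8997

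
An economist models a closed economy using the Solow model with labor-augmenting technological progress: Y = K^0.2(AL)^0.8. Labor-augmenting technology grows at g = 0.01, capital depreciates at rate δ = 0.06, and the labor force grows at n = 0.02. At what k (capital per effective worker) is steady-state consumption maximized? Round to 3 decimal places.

k_gold ≈ 2.713

n + g + δ = 0.02 + 0.01 + 0.06 = 0.09.
Maximizing c = f(k) − (n+g+δ)·k gives f'(k) = n+g+δ, i.e. 0.2·k^(0.2−1) = 0.09, so k_gold = (0.2/0.09)^(1/0.8) ≈ 2.7132.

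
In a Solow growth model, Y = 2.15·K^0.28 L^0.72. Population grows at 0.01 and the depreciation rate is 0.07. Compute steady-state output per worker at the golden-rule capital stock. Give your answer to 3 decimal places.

y_gold ≈ 4.713

Break-even investment rate: n + δ = 0.01 + 0.07 = 0.08.
Setting f'(k) = n+δ gives 0.28·2.15·k^(0.28−1) = 0.08, hence k_gold = (0.28·2.15/0.08)^(1/0.72) ≈ 16.4957.
Output: y_gold = 2.15·k_gold^0.28 = 2.15·16.4957^0.28 ≈ 4.7131.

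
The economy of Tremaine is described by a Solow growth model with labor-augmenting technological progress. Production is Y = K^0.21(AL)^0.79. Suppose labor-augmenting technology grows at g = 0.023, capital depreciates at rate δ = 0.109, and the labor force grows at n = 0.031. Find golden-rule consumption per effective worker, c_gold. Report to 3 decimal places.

c_gold ≈ 0.845

Break-even investment rate: n + g + δ = 0.031 + 0.023 + 0.109 = 0.163.
At the golden rule the marginal product of capital equals n+g+δ: 0.21·k^(0.21−1) = 0.163. Solving, k_gold = (0.21/0.163)^(1/0.79) ≈ 1.3781.
y_gold = 1.3781^0.21 ≈ 1.0697.
c_gold = y_gold − (n+g+δ)·k_gold = 1.0697 − 0.163·1.3781 ≈ 0.8450.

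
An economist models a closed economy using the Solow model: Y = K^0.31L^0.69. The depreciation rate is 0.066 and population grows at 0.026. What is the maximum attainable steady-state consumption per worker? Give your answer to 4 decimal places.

c_gold ≈ 1.1909

Break-even investment rate: n + δ = 0.026 + 0.066 = 0.092.
Golden rule sets MPK = n+δ: 0.31·k^(0.31−1) = 0.092, so k_gold = (0.31/0.092)^(1/0.69) ≈ 5.8157.
y_gold = 5.8157^0.31 ≈ 1.7259.
c_gold = y_gold − (n+δ)·k_gold = 1.7259 − 0.092·5.8157 ≈ 1.1909.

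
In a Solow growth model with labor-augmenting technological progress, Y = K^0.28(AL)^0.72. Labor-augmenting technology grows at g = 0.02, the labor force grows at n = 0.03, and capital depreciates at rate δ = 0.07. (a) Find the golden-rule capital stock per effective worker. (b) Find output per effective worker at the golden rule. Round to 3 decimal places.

n + g + δ = 0.03 + 0.02 + 0.07 = 0.12.
Golden rule sets MPK = n+g+δ: 0.28·k^(0.28−1) = 0.12, so k_gold = (0.28/0.12)^(1/0.72) ≈ 3.2440.
y_gold = 3.2440^0.28 ≈ 1.3903.

(a) k_gold ≈ 3.244; (b) y_gold ≈ 1.390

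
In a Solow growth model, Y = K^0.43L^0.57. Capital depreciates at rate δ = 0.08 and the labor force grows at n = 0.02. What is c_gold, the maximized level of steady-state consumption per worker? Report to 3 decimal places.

The effective depreciation rate is n + δ = 0.02 + 0.08 = 0.1.
Golden rule sets MPK = n+δ: 0.43·k^(0.43−1) = 0.1, so k_gold = (0.43/0.1)^(1/0.57) ≈ 12.9225.
y_gold = 12.9225^0.43 ≈ 3.0052.
c_gold = y_gold − (n+δ)·k_gold = 3.0052 − 0.1·12.9225 ≈ 1.7130.

c_gold ≈ 1.713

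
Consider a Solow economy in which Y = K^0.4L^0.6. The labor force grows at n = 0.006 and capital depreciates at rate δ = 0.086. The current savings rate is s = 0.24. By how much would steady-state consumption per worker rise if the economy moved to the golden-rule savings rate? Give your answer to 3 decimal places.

Δc ≈ 0.158

n + δ = 0.006 + 0.086 = 0.092.
Current steady state (s = 0.24): k* = (0.24/0.092)^(1/0.6) ≈ 4.9436, y* = 4.9436^0.4 ≈ 1.8950, c* = (1−0.24)·1.8950 ≈ 1.4402.
Setting f'(k) = n+δ gives 0.4·k^(0.4−1) = 0.092, hence k_gold = (0.4/0.092)^(1/0.6) ≈ 11.5821.
y_gold = 11.5821^0.4 ≈ 2.6639, c_gold = y_gold − 0.092·k_gold ≈ 1.5983.
Gain: Δc = 1.5983 − 1.4402 ≈ 0.1581.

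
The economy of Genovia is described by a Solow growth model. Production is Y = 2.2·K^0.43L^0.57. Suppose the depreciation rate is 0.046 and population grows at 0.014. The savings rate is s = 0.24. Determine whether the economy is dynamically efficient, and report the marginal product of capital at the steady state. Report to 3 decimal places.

dynamically efficient; MPK ≈ 0.107

The effective depreciation rate is n + δ = 0.014 + 0.046 = 0.06.
Steady-state k*: s·A·k^0.43 = 0.06·k gives k* = (0.24·2.2/0.06)^(1/0.57) ≈ 45.3928.
MPK = 0.43·2.2·45.3928^(-0.57) ≈ 0.1075.
MPK > n+δ = 0.06, so the economy is dynamically efficient (under-saving).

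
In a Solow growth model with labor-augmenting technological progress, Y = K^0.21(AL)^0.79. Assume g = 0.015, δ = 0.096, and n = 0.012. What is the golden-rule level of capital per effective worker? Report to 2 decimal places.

k_gold ≈ 1.97

Break-even investment rate: n + g + δ = 0.012 + 0.015 + 0.096 = 0.123.
Setting f'(k) = n+g+δ gives 0.21·k^(0.21−1) = 0.123, hence k_gold = (0.21/0.123)^(1/0.79) ≈ 1.9682.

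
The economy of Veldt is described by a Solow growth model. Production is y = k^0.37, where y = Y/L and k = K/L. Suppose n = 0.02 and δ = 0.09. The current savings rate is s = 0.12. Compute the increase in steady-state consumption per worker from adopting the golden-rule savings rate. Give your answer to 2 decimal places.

Capital per worker breaks even when investment replaces (n + δ)·k; here n + δ = 0.11.
Current steady state (s = 0.12): k* = (0.12/0.11)^(1/0.63) ≈ 1.1481, y* = 1.1481^0.37 ≈ 1.0524, c* = (1−0.12)·1.0524 ≈ 0.9261.
Maximizing c = f(k) − (n+δ)·k gives f'(k) = n+δ, i.e. 0.37·k^(0.37−1) = 0.11, so k_gold = (0.37/0.11)^(1/0.63) ≈ 6.8581.
y_gold = 6.8581^0.37 ≈ 2.0389, c_gold = y_gold − 0.11·k_gold ≈ 1.2845.
Gain: Δc = 1.2845 − 0.9261 ≈ 0.3584.

Δc ≈ 0.36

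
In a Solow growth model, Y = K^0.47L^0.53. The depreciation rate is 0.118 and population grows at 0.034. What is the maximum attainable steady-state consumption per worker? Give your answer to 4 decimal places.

Capital per worker breaks even when investment replaces (n + δ)·k; here n + δ = 0.152.
Maximizing c = f(k) − (n+δ)·k gives f'(k) = n+δ, i.e. 0.47·k^(0.47−1) = 0.152, so k_gold = (0.47/0.152)^(1/0.53) ≈ 8.4141.
y_gold = 8.4141^0.47 ≈ 2.7212.
c_gold = y_gold − (n+δ)·k_gold = 2.7212 − 0.152·8.4141 ≈ 1.4422.

c_gold ≈ 1.4422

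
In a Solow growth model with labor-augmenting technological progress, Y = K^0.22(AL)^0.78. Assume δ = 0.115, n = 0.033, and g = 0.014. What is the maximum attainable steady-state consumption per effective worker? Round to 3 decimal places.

c_gold ≈ 0.850

Break-even investment rate: n + g + δ = 0.033 + 0.014 + 0.115 = 0.162.
Golden rule sets MPK = n+g+δ: 0.22·k^(0.22−1) = 0.162, so k_gold = (0.22/0.162)^(1/0.78) ≈ 1.4805.
y_gold = 1.4805^0.22 ≈ 1.0902.
c_gold = y_gold − (n+g+δ)·k_gold = 1.0902 − 0.162·1.4805 ≈ 0.8503.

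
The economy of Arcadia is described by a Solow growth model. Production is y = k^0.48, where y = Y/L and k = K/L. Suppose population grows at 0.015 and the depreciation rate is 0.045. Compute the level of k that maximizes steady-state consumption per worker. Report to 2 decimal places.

k_gold ≈ 54.54

Break-even investment rate: n + δ = 0.015 + 0.045 = 0.06.
At the golden rule the marginal product of capital equals n+δ: 0.48·k^(0.48−1) = 0.06. Solving, k_gold = (0.48/0.06)^(1/0.52) ≈ 54.5395.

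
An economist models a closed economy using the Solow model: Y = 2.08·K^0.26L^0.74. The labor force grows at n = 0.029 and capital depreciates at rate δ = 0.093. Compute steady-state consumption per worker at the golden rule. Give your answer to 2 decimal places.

c_gold ≈ 2.60

The effective depreciation rate is n + δ = 0.029 + 0.093 = 0.122.
Maximizing c = f(k) − (n+δ)·k gives f'(k) = n+δ, i.e. 0.26·2.08·k^(0.26−1) = 0.122, so k_gold = (0.26·2.08/0.122)^(1/0.74) ≈ 7.4798.
y_gold = 2.08·7.4798^0.26 ≈ 3.5097.
c_gold = y_gold − (n+δ)·k_gold = 3.5097 − 0.122·7.4798 ≈ 2.5972.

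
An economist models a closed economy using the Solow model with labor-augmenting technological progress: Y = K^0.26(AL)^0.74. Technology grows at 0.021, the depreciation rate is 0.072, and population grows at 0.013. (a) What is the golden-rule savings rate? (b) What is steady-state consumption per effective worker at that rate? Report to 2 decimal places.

Capital per effective worker breaks even when investment replaces (n + g + δ)·k; here n + g + δ = 0.106.
For Cobb-Douglas, s_gold equals capital's share: s_gold = 0.26.
Maximizing c = f(k) − (n+g+δ)·k gives f'(k) = n+g+δ, i.e. 0.26·k^(0.26−1) = 0.106, so k_gold = (0.26/0.106)^(1/0.74) ≈ 3.3618.
y_gold = 3.3618^0.26 ≈ 1.3706; c_gold = (1−0.26)·y_gold ≈ 1.0142.

(a) s_gold = 0.26; (b) c_gold ≈ 1.01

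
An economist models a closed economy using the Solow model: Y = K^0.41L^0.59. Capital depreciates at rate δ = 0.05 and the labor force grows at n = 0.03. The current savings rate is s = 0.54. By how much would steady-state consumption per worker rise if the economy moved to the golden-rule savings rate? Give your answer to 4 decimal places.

Δc ≈ 0.1026

Break-even investment rate: n + δ = 0.03 + 0.05 = 0.08.
Current steady state (s = 0.54): k* = (0.54/0.08)^(1/0.59) ≈ 25.4448, y* = 25.4448^0.41 ≈ 3.7696, c* = (1−0.54)·3.7696 ≈ 1.7340.
At the golden rule the marginal product of capital equals n+δ: 0.41·k^(0.41−1) = 0.08. Solving, k_gold = (0.41/0.08)^(1/0.59) ≈ 15.9541.
y_gold = 15.9541^0.41 ≈ 3.1130, c_gold = y_gold − 0.08·k_gold ≈ 1.8367.
Gain: Δc = 1.8367 − 1.7340 ≈ 0.1026.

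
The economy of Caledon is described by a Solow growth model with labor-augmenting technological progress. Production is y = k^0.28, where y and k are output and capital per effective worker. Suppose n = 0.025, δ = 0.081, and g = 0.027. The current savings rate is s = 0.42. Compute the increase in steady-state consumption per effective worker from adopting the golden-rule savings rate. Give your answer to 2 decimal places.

Break-even investment rate: n + g + δ = 0.025 + 0.027 + 0.081 = 0.133.
Current steady state (s = 0.42): k* = (0.42/0.133)^(1/0.72) ≈ 4.9386, y* = 4.9386^0.28 ≈ 1.5639, c* = (1−0.42)·1.5639 ≈ 0.9071.
Setting f'(k) = n+g+δ gives 0.28·k^(0.28−1) = 0.133, hence k_gold = (0.28/0.133)^(1/0.72) ≈ 2.8121.
y_gold = 2.8121^0.28 ≈ 1.3358, c_gold = y_gold − 0.133·k_gold ≈ 0.9618.
Gain: Δc = 0.9618 − 0.9071 ≈ 0.0547.

Δc ≈ 0.05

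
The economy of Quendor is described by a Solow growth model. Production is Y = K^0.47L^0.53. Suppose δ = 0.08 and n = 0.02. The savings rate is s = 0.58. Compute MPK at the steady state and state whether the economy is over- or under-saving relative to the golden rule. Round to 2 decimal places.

Capital per worker breaks even when investment replaces (n + δ)·k; here n + δ = 0.1.
Steady-state k*: s·k^0.47 = 0.1·k gives k* = (0.58/0.1)^(1/0.53) ≈ 27.5696.
MPK = 0.47·27.5696^(-0.53) ≈ 0.0810.
MPK < n+δ = 0.1, so the economy is dynamically inefficient (over-saving).

over-saving; MPK ≈ 0.08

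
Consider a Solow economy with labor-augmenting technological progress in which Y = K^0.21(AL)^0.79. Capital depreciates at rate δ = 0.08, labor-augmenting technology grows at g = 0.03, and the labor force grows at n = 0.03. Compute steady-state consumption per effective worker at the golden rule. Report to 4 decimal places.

c_gold ≈ 0.8799

Break-even investment rate: n + g + δ = 0.03 + 0.03 + 0.08 = 0.14.
Golden rule sets MPK = n+g+δ: 0.21·k^(0.21−1) = 0.14, so k_gold = (0.21/0.14)^(1/0.79) ≈ 1.6707.
y_gold = 1.6707^0.21 ≈ 1.1138.
c_gold = y_gold − (n+g+δ)·k_gold = 1.1138 − 0.14·1.6707 ≈ 0.8799.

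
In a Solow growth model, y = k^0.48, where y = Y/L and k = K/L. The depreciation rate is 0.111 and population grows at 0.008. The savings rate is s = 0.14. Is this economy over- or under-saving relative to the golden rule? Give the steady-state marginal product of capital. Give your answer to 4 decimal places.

n + δ = 0.008 + 0.111 = 0.119.
Steady-state k*: s·k^0.48 = 0.119·k gives k* = (0.14/0.119)^(1/0.52) ≈ 1.3669.
MPK = 0.48·1.3669^(-0.52) ≈ 0.4080.
MPK > n+δ = 0.119, so the economy is dynamically efficient (under-saving).

under-saving; MPK ≈ 0.4080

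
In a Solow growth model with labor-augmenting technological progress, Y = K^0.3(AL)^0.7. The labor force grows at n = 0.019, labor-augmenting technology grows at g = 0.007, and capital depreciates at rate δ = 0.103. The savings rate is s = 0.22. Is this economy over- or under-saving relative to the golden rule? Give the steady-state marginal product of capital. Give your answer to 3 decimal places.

Break-even investment rate: n + g + δ = 0.019 + 0.007 + 0.103 = 0.129.
Steady-state k*: s·k^0.3 = 0.129·k gives k* = (0.22/0.129)^(1/0.7) ≈ 2.1438.
MPK = 0.3·2.1438^(-0.7) ≈ 0.1759.
MPK > n+g+δ = 0.129, so the economy is dynamically efficient (under-saving).

under-saving; MPK ≈ 0.176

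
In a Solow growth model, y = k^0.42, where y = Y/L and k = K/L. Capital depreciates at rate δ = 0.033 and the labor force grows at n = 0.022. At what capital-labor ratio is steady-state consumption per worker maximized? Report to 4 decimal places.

Capital per worker breaks even when investment replaces (n + δ)·k; here n + δ = 0.055.
At the golden rule the marginal product of capital equals n+δ: 0.42·k^(0.42−1) = 0.055. Solving, k_gold = (0.42/0.055)^(1/0.58) ≈ 33.2827.

k_gold ≈ 33.2827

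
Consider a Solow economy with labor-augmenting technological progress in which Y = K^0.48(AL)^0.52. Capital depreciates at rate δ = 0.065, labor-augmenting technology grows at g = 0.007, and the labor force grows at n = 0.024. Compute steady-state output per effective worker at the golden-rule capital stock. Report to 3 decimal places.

Break-even investment rate: n + g + δ = 0.024 + 0.007 + 0.065 = 0.096.
Setting f'(k) = n+g+δ gives 0.48·k^(0.48−1) = 0.096, hence k_gold = (0.48/0.096)^(1/0.52) ≈ 22.0888.
Output: y_gold = k_gold^0.48 = 22.0888^0.48 ≈ 4.4178.

y_gold ≈ 4.418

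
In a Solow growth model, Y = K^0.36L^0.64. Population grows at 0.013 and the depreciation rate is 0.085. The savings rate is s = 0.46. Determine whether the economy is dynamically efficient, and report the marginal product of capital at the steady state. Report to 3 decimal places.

The effective depreciation rate is n + δ = 0.013 + 0.085 = 0.098.
Steady-state k*: s·k^0.36 = 0.098·k gives k* = (0.46/0.098)^(1/0.64) ≈ 11.2013.
MPK = 0.36·11.2013^(-0.64) ≈ 0.0767.
MPK < n+δ = 0.098, so the economy is dynamically inefficient (over-saving).

dynamically inefficient; MPK ≈ 0.077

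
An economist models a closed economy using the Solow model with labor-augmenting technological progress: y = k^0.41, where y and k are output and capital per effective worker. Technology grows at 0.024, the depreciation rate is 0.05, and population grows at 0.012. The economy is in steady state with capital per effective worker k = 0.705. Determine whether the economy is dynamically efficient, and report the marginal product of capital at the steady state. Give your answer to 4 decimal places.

Capital per effective worker breaks even when investment replaces (n + g + δ)·k; here n + g + δ = 0.086.
MPK = 0.41·k^(0.41−1) = 0.41·0.705^(-0.59) ≈ 0.5039.
MPK > 0.086, so the economy is dynamically efficient (under-saving).

dynamically efficient; MPK ≈ 0.5039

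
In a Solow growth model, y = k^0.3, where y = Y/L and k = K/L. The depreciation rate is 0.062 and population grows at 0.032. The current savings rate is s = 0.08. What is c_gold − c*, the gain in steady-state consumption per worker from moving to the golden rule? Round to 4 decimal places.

Δc ≈ 0.2925

The effective depreciation rate is n + δ = 0.032 + 0.062 = 0.094.
Current steady state (s = 0.08): k* = (0.08/0.094)^(1/0.7) ≈ 0.7942, y* = 0.7942^0.3 ≈ 0.9332, c* = (1−0.08)·0.9332 ≈ 0.8586.
Golden rule sets MPK = n+δ: 0.3·k^(0.3−1) = 0.094, so k_gold = (0.3/0.094)^(1/0.7) ≈ 5.2480.
y_gold = 5.2480^0.3 ≈ 1.6444, c_gold = y_gold − 0.094·k_gold ≈ 1.1511.
Gain: Δc = 1.1511 − 0.8586 ≈ 0.2925.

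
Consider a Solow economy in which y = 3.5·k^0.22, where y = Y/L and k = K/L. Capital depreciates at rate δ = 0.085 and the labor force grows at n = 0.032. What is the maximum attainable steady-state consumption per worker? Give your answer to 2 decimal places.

Break-even investment rate: n + δ = 0.032 + 0.085 = 0.117.
Golden rule sets MPK = n+δ: 0.22·3.5·k^(0.22−1) = 0.117, so k_gold = (0.22·3.5/0.117)^(1/0.78) ≈ 11.1972.
y_gold = 3.5·11.1972^0.22 ≈ 5.9549.
c_gold = y_gold − (n+δ)·k_gold = 5.9549 − 0.117·11.1972 ≈ 4.6448.

c_gold ≈ 4.64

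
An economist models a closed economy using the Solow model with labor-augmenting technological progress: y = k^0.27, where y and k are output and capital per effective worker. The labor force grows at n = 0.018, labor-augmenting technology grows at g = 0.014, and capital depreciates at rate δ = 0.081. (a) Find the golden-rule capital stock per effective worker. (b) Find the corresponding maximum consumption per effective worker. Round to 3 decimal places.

(a) k_gold ≈ 3.298; (b) c_gold ≈ 1.007

n + g + δ = 0.018 + 0.014 + 0.081 = 0.113.
Maximizing c = f(k) − (n+g+δ)·k gives f'(k) = n+g+δ, i.e. 0.27·k^(0.27−1) = 0.113, so k_gold = (0.27/0.113)^(1/0.73) ≈ 3.2976.
y_gold = 3.2976^0.27 ≈ 1.3801; c_gold = y_gold − 0.113·k_gold ≈ 1.0075.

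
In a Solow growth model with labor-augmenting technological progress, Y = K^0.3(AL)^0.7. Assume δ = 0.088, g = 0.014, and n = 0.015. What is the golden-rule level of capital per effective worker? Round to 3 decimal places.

n + g + δ = 0.015 + 0.014 + 0.088 = 0.117.
At the golden rule the marginal product of capital equals n+g+δ: 0.3·k^(0.3−1) = 0.117. Solving, k_gold = (0.3/0.117)^(1/0.7) ≈ 3.8388.

k_gold ≈ 3.839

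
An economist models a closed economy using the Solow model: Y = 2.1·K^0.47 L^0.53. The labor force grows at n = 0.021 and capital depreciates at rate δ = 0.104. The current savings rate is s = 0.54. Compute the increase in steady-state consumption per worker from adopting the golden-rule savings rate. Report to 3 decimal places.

The effective depreciation rate is n + δ = 0.021 + 0.104 = 0.125.
Current steady state (s = 0.54): k* = (0.54·2.1/0.125)^(1/0.53) ≈ 64.1190, y* = 2.1·64.1190^0.47 ≈ 14.8424, c* = (1−0.54)·14.8424 ≈ 6.8275.
Maximizing c = f(k) − (n+δ)·k gives f'(k) = n+δ, i.e. 0.47·2.1·k^(0.47−1) = 0.125, so k_gold = (0.47·2.1/0.125)^(1/0.53) ≈ 49.3425.
y_gold = 2.1·49.3425^0.47 ≈ 13.1230, c_gold = y_gold − 0.125·k_gold ≈ 6.9552.
Gain: Δc = 6.9552 − 6.8275 ≈ 0.1277.

Δc ≈ 0.128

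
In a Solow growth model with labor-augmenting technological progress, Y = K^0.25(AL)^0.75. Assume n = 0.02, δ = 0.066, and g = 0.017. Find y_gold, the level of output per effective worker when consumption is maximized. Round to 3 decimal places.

The effective depreciation rate is n + g + δ = 0.02 + 0.017 + 0.066 = 0.103.
At the golden rule the marginal product of capital equals n+g+δ: 0.25·k^(0.25−1) = 0.103. Solving, k_gold = (0.25/0.103)^(1/0.75) ≈ 3.2619.
Output: y_gold = k_gold^0.25 = 3.2619^0.25 ≈ 1.3439.

y_gold ≈ 1.344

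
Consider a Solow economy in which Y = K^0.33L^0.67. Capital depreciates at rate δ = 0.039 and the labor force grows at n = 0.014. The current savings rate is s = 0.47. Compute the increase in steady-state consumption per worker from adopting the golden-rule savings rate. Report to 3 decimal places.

Δc ≈ 0.096

n + δ = 0.014 + 0.039 = 0.053.
Current steady state (s = 0.47): k* = (0.47/0.053)^(1/0.67) ≈ 25.9812, y* = 25.9812^0.33 ≈ 2.9298, c* = (1−0.47)·2.9298 ≈ 1.5528.
Golden rule sets MPK = n+δ: 0.33·k^(0.33−1) = 0.053, so k_gold = (0.33/0.053)^(1/0.67) ≈ 15.3260.
y_gold = 15.3260^0.33 ≈ 2.4615, c_gold = y_gold − 0.053·k_gold ≈ 1.6492.
Gain: Δc = 1.6492 − 1.5528 ≈ 0.0964.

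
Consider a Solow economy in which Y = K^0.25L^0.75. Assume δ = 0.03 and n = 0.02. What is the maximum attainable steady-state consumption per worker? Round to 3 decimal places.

n + δ = 0.02 + 0.03 = 0.05.
Setting f'(k) = n+δ gives 0.25·k^(0.25−1) = 0.05, hence k_gold = (0.25/0.05)^(1/0.75) ≈ 8.5499.
y_gold = 8.5499^0.25 ≈ 1.7100.
c_gold = y_gold − (n+δ)·k_gold = 1.7100 − 0.05·8.5499 ≈ 1.2825.

c_gold ≈ 1.282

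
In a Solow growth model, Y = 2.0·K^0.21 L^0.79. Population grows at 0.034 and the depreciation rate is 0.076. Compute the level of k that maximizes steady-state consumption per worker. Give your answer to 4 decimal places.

k_gold ≈ 5.4516

Capital per worker breaks even when investment replaces (n + δ)·k; here n + δ = 0.11.
Setting f'(k) = n+δ gives 0.21·2.0·k^(0.21−1) = 0.11, hence k_gold = (0.21·2.0/0.11)^(1/0.79) ≈ 5.4516.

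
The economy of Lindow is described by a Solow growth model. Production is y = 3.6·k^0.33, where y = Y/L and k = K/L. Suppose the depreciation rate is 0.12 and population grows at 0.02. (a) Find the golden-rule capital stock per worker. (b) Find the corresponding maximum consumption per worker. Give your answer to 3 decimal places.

Capital per worker breaks even when investment replaces (n + δ)·k; here n + δ = 0.14.
Setting f'(k) = n+δ gives 0.33·3.6·k^(0.33−1) = 0.14, hence k_gold = (0.33·3.6/0.14)^(1/0.67) ≈ 24.3278.
y_gold = 3.6·24.3278^0.33 ≈ 10.3209; c_gold = y_gold − 0.14·k_gold ≈ 6.9150.

(a) k_gold ≈ 24.328; (b) c_gold ≈ 6.915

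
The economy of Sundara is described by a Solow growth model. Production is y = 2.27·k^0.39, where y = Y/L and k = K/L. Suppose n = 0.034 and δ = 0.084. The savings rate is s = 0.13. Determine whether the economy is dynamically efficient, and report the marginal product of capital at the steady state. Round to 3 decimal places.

Break-even investment rate: n + δ = 0.034 + 0.084 = 0.118.
Steady-state k*: s·A·k^0.39 = 0.118·k gives k* = (0.13·2.27/0.118)^(1/0.61) ≈ 4.4937.
MPK = 0.39·2.27·4.4937^(-0.61) ≈ 0.3540.
MPK > n+δ = 0.118, so the economy is dynamically efficient (under-saving).

dynamically efficient; MPK ≈ 0.354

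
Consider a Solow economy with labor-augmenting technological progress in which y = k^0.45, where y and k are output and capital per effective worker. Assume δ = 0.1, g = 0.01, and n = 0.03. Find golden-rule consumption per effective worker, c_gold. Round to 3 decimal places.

The effective depreciation rate is n + g + δ = 0.03 + 0.01 + 0.1 = 0.14.
Golden rule sets MPK = n+g+δ: 0.45·k^(0.45−1) = 0.14, so k_gold = (0.45/0.14)^(1/0.55) ≈ 8.3555.
y_gold = 8.3555^0.45 ≈ 2.5995.
c_gold = y_gold − (n+g+δ)·k_gold = 2.5995 − 0.14·8.3555 ≈ 1.4297.

c_gold ≈ 1.430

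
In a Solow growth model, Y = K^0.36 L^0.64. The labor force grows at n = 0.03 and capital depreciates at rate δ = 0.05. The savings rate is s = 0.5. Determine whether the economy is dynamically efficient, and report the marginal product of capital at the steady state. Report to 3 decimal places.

n + δ = 0.03 + 0.05 = 0.08.
Steady-state k*: s·k^0.36 = 0.08·k gives k* = (0.5/0.08)^(1/0.64) ≈ 17.5211.
MPK = 0.36·17.5211^(-0.64) ≈ 0.0576.
MPK < n+δ = 0.08, so the economy is dynamically inefficient (over-saving).

dynamically inefficient; MPK ≈ 0.058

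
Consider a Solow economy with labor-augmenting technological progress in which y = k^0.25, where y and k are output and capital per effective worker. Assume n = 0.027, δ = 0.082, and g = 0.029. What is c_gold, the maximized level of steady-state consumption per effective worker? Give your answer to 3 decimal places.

Capital per effective worker breaks even when investment replaces (n + g + δ)·k; here n + g + δ = 0.138.
Setting f'(k) = n+g+δ gives 0.25·k^(0.25−1) = 0.138, hence k_gold = (0.25/0.138)^(1/0.75) ≈ 2.2084.
y_gold = 2.2084^0.25 ≈ 1.2190.
c_gold = y_gold − (n+g+δ)·k_gold = 1.2190 − 0.138·2.2084 ≈ 0.9143.

c_gold ≈ 0.914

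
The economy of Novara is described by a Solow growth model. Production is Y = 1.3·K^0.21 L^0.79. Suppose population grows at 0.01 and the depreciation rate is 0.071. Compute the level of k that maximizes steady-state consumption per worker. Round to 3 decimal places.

n + δ = 0.01 + 0.071 = 0.081.
Golden rule sets MPK = n+δ: 0.21·1.3·k^(0.21−1) = 0.081, so k_gold = (0.21·1.3/0.081)^(1/0.79) ≈ 4.6553.

k_gold ≈ 4.655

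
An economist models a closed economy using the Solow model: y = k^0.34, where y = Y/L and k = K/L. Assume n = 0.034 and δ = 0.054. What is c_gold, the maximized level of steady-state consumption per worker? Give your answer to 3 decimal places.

Capital per worker breaks even when investment replaces (n + δ)·k; here n + δ = 0.088.
At the golden rule the marginal product of capital equals n+δ: 0.34·k^(0.34−1) = 0.088. Solving, k_gold = (0.34/0.088)^(1/0.66) ≈ 7.7515.
y_gold = 7.7515^0.34 ≈ 2.0063.
c_gold = y_gold − (n+δ)·k_gold = 2.0063 − 0.088·7.7515 ≈ 1.3241.

c_gold ≈ 1.324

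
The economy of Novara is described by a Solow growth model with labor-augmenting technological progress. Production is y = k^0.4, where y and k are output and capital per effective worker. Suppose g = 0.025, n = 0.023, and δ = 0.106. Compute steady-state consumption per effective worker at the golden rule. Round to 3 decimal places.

c_gold ≈ 1.134

Break-even investment rate: n + g + δ = 0.023 + 0.025 + 0.106 = 0.154.
Setting f'(k) = n+g+δ gives 0.4·k^(0.4−1) = 0.154, hence k_gold = (0.4/0.154)^(1/0.6) ≈ 4.9079.
y_gold = 4.9079^0.4 ≈ 1.8896.
c_gold = y_gold − (n+g+δ)·k_gold = 1.8896 − 0.154·4.9079 ≈ 1.1337.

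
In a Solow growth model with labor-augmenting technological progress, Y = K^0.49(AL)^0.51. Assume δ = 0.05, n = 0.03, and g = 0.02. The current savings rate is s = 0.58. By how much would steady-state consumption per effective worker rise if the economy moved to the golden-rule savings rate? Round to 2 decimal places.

The effective depreciation rate is n + g + δ = 0.03 + 0.02 + 0.05 = 0.1.
Current steady state (s = 0.58): k* = (0.58/0.1)^(1/0.51) ≈ 31.3991, y* = 31.3991^0.49 ≈ 5.4136, c* = (1−0.58)·5.4136 ≈ 2.2737.
Setting f'(k) = n+g+δ gives 0.49·k^(0.49−1) = 0.1, hence k_gold = (0.49/0.1)^(1/0.51) ≈ 22.5593.
y_gold = 22.5593^0.49 ≈ 4.6039, c_gold = y_gold − 0.1·k_gold ≈ 2.3480.
Gain: Δc = 2.3480 − 2.2737 ≈ 0.0743.

Δc ≈ 0.07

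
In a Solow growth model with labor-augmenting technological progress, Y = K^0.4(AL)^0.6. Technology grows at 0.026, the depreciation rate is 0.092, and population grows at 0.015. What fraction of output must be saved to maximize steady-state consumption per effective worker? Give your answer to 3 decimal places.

s_gold = 0.400

Break-even investment rate: n + g + δ = 0.015 + 0.026 + 0.092 = 0.133.
At the golden rule MPK = n+g+δ, and in any Cobb-Douglas steady state s = (n+g+δ)·k/y = MPK·k/y = capital's share 0.4.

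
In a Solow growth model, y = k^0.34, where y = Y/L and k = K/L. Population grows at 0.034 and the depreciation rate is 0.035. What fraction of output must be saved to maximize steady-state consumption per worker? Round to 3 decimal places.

n + δ = 0.034 + 0.035 = 0.069.
At the golden rule MPK = n+δ, and in any Cobb-Douglas steady state s = (n+δ)·k/y = MPK·k/y = capital's share 0.34.

s_gold = 0.340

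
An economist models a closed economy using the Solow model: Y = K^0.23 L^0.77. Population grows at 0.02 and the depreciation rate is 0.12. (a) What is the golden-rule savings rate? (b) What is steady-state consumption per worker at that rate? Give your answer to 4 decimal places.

Capital per worker breaks even when investment replaces (n + δ)·k; here n + δ = 0.14.
For Cobb-Douglas, s_gold equals capital's share: s_gold = 0.23.
At the golden rule the marginal product of capital equals n+δ: 0.23·k^(0.23−1) = 0.14. Solving, k_gold = (0.23/0.14)^(1/0.77) ≈ 1.9055.
y_gold = 1.9055^0.23 ≈ 1.1598; c_gold = (1−0.23)·y_gold ≈ 0.8931.

(a) s_gold = 0.2300; (b) c_gold ≈ 0.8931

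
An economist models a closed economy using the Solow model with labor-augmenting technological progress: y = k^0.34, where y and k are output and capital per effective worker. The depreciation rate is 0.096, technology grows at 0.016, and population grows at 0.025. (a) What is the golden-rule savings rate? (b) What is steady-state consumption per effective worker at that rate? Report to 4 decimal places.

(a) s_gold = 0.3400; (b) c_gold ≈ 1.0542

Break-even investment rate: n + g + δ = 0.025 + 0.016 + 0.096 = 0.137.
For Cobb-Douglas, s_gold equals capital's share: s_gold = 0.34.
At the golden rule the marginal product of capital equals n+g+δ: 0.34·k^(0.34−1) = 0.137. Solving, k_gold = (0.34/0.137)^(1/0.66) ≈ 3.9639.
y_gold = 3.9639^0.34 ≈ 1.5972; c_gold = (1−0.34)·y_gold ≈ 1.0542.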